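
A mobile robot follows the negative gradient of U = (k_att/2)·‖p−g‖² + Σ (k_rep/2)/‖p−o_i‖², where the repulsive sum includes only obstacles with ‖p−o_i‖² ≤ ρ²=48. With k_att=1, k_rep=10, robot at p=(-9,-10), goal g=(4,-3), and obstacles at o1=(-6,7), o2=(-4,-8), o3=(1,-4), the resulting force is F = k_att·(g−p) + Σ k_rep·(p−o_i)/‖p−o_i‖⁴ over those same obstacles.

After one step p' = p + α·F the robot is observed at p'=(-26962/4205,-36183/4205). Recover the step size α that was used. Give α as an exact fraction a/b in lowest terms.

α = 1/5

F_att = 1·(g−p) = 1·(13,7) = (13.0000,7.0000)
o1: d²=298 > ρ²=48 → inactive
o2: d²=29 ≤ ρ²=48; F_rep = 10·(-5,-2)/29² = (-0.0595,-0.0238)
o3: d²=136 > ρ²=48 → inactive
F = F_att + ΣF_rep = (12.9405,6.9762)
Δp = p'−p = (2.5881,1.3952); α = Δx/Fx = (10883/4205) / (10883/841) = 1/5
check: Δy/Fy = (5867/4205) / (5867/841) = 1/5 ✓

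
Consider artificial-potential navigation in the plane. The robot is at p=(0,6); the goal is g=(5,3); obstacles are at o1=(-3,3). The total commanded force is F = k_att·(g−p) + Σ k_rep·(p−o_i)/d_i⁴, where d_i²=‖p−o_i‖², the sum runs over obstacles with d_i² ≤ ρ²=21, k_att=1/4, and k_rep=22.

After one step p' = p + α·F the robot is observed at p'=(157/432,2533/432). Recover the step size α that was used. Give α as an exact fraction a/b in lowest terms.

α = 1/4

F_att = 1/4·(g−p) = 1/4·(5,-3) = (1.2500,-0.7500)
o1: d²=18 ≤ ρ²=21; F_rep = 22·(3,3)/18² = (0.2037,0.2037)
F = F_att + ΣF_rep = (1.4537,-0.5463)
Δp = p'−p = (0.3634,-0.1366); α = Δx/Fx = (157/432) / (157/108) = 1/4
check: Δy/Fy = (-59/432) / (-59/108) = 1/4 ✓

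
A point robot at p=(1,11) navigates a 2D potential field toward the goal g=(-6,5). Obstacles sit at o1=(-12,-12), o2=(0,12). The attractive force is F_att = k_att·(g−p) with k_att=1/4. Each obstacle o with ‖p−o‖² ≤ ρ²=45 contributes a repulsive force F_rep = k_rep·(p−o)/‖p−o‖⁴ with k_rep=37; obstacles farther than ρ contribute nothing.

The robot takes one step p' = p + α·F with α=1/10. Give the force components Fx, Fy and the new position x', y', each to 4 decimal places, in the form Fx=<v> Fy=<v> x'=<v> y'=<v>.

F_att = 1/4·(g−p) = 1/4·(-7,-6) = (-1.7500,-1.5000)
o1: d²=698 > ρ²=45 → inactive
o2: d²=2 ≤ ρ²=45; F_rep = 37·(1,-1)/2² = (9.2500,-9.2500)
F = F_att + ΣF_rep = (7.5000,-10.7500)
p' = p + 1/10·F = (1.7500,9.9250)

Fx=7.5000 Fy=-10.7500 x'=1.7500 y'=9.9250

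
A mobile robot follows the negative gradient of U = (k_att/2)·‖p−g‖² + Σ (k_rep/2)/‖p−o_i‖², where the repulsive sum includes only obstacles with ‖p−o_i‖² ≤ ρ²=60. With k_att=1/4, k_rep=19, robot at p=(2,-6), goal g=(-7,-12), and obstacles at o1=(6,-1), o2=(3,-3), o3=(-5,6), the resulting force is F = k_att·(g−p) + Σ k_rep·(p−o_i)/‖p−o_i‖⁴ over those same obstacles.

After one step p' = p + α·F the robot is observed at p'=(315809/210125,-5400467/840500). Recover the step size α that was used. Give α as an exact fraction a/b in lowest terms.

F_att = 1/4·(g−p) = 1/4·(-9,-6) = (-2.2500,-1.5000)
o1: d²=41 ≤ ρ²=60; F_rep = 19·(-4,-5)/41² = (-0.0452,-0.0565)
o2: d²=10 ≤ ρ²=60; F_rep = 19·(-1,-3)/10² = (-0.1900,-0.5700)
o3: d²=193 > ρ²=60 → inactive
F = F_att + ΣF_rep = (-2.4852,-2.1265)
Δp = p'−p = (-0.4970,-0.4253); α = Δx/Fx = (-104441/210125) / (-104441/42025) = 1/5
check: Δy/Fy = (-357467/840500) / (-357467/168100) = 1/5 ✓

α = 1/5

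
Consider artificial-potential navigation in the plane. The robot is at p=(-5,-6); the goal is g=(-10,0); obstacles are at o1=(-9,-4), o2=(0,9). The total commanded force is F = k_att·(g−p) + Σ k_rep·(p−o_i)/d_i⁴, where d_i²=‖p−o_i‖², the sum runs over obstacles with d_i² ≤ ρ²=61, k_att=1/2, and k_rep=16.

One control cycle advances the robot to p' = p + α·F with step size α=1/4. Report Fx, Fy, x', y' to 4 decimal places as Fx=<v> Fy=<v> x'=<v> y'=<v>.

Fx=-2.3400 Fy=2.9200 x'=-5.5850 y'=-5.2700

F_att = 1/2·(g−p) = 1/2·(-5,6) = (-2.5000,3.0000)
o1: d²=20 ≤ ρ²=61; F_rep = 16·(4,-2)/20² = (0.1600,-0.0800)
o2: d²=250 > ρ²=61 → inactive
F = F_att + ΣF_rep = (-2.3400,2.9200)
p' = p + 1/4·F = (-5.5850,-5.2700)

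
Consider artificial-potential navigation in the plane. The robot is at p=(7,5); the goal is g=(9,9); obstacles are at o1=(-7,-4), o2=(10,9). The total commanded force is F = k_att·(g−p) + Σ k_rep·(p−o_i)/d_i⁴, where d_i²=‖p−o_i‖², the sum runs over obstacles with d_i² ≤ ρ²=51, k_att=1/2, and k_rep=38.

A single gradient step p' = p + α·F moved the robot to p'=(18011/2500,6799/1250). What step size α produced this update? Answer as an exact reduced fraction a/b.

α = 1/4

F_att = 1/2·(g−p) = 1/2·(2,4) = (1.0000,2.0000)
o1: d²=277 > ρ²=51 → inactive
o2: d²=25 ≤ ρ²=51; F_rep = 38·(-3,-4)/25² = (-0.1824,-0.2432)
F = F_att + ΣF_rep = (0.8176,1.7568)
Δp = p'−p = (0.2044,0.4392); α = Δx/Fx = (511/2500) / (511/625) = 1/4
check: Δy/Fy = (549/1250) / (1098/625) = 1/4 ✓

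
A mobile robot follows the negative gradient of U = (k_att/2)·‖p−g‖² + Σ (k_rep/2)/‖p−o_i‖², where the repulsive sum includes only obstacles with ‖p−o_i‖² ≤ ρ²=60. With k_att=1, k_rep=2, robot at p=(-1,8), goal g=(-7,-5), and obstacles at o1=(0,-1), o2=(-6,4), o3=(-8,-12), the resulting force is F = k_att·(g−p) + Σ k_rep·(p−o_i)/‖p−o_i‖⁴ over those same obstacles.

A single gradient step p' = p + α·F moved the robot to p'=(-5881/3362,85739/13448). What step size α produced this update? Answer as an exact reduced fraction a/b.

α = 1/8

F_att = 1·(g−p) = 1·(-6,-13) = (-6.0000,-13.0000)
o1: d²=82 > ρ²=60 → inactive
o2: d²=41 ≤ ρ²=60; F_rep = 2·(5,4)/41² = (0.0059,0.0048)
o3: d²=449 > ρ²=60 → inactive
F = F_att + ΣF_rep = (-5.9941,-12.9952)
Δp = p'−p = (-0.7493,-1.6244); α = Δx/Fx = (-2519/3362) / (-10076/1681) = 1/8
check: Δy/Fy = (-21845/13448) / (-21845/1681) = 1/8 ✓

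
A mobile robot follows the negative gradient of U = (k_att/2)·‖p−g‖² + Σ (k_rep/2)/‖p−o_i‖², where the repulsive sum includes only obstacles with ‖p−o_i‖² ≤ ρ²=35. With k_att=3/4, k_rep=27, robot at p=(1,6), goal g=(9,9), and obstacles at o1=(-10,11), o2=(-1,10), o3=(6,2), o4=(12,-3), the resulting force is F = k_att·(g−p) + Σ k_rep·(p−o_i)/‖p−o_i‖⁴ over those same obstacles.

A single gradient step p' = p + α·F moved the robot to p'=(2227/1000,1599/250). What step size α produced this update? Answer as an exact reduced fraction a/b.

F_att = 3/4·(g−p) = 3/4·(8,3) = (6.0000,2.2500)
o1: d²=146 > ρ²=35 → inactive
o2: d²=20 ≤ ρ²=35; F_rep = 27·(2,-4)/20² = (0.1350,-0.2700)
o3: d²=41 > ρ²=35 → inactive
o4: d²=202 > ρ²=35 → inactive
F = F_att + ΣF_rep = (6.1350,1.9800)
Δp = p'−p = (1.2270,0.3960); α = Δx/Fx = (1227/1000) / (1227/200) = 1/5
check: Δy/Fy = (99/250) / (99/50) = 1/5 ✓

α = 1/5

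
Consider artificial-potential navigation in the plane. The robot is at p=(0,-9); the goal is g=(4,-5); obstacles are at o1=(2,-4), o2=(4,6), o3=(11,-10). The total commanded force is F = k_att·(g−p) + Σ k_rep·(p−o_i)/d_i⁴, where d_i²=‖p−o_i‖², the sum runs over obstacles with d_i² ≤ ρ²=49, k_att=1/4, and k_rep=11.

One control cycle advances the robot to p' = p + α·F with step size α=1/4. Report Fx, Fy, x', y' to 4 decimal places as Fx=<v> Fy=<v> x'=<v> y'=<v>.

Fx=0.9738 Fy=0.9346 x'=0.2435 y'=-8.7663

F_att = 1/4·(g−p) = 1/4·(4,4) = (1.0000,1.0000)
o1: d²=29 ≤ ρ²=49; F_rep = 11·(-2,-5)/29² = (-0.0262,-0.0654)
o2: d²=241 > ρ²=49 → inactive
o3: d²=122 > ρ²=49 → inactive
F = F_att + ΣF_rep = (0.9738,0.9346)
p' = p + 1/4·F = (0.2435,-8.7663)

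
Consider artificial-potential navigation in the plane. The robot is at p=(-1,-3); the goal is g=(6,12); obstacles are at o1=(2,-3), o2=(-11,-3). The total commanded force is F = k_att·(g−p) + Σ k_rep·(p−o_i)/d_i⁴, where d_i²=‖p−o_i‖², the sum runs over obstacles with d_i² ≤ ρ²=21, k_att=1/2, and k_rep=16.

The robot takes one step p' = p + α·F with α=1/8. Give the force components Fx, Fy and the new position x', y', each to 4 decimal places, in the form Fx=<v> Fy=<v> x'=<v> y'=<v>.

F_att = 1/2·(g−p) = 1/2·(7,15) = (3.5000,7.5000)
o1: d²=9 ≤ ρ²=21; F_rep = 16·(-3,0)/9² = (-0.5926,0.0000)
o2: d²=100 > ρ²=21 → inactive
F = F_att + ΣF_rep = (2.9074,7.5000)
p' = p + 1/8·F = (-0.6366,-2.0625)

Fx=2.9074 Fy=7.5000 x'=-0.6366 y'=-2.0625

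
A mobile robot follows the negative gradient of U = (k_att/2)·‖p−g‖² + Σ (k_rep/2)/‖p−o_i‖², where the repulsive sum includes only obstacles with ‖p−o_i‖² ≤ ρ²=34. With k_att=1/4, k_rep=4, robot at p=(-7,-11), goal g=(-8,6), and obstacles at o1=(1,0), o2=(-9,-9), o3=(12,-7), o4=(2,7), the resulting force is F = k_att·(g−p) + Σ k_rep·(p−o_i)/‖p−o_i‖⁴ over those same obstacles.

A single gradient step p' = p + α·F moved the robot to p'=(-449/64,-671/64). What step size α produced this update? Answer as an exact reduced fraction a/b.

α = 1/8

F_att = 1/4·(g−p) = 1/4·(-1,17) = (-0.2500,4.2500)
o1: d²=185 > ρ²=34 → inactive
o2: d²=8 ≤ ρ²=34; F_rep = 4·(2,-2)/8² = (0.1250,-0.1250)
o3: d²=377 > ρ²=34 → inactive
o4: d²=405 > ρ²=34 → inactive
F = F_att + ΣF_rep = (-0.1250,4.1250)
Δp = p'−p = (-0.0156,0.5156); α = Δx/Fx = (-1/64) / (-1/8) = 1/8
check: Δy/Fy = (33/64) / (33/8) = 1/8 ✓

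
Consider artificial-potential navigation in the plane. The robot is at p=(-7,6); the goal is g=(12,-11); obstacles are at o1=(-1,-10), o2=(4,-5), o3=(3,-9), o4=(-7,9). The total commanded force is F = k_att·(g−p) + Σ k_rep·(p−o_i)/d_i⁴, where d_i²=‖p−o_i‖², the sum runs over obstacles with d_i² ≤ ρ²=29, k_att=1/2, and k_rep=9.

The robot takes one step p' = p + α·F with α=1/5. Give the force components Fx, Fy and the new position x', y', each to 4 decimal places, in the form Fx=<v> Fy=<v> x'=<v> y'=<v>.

F_att = 1/2·(g−p) = 1/2·(19,-17) = (9.5000,-8.5000)
o1: d²=292 > ρ²=29 → inactive
o2: d²=242 > ρ²=29 → inactive
o3: d²=325 > ρ²=29 → inactive
o4: d²=9 ≤ ρ²=29; F_rep = 9·(0,-3)/9² = (0.0000,-0.3333)
F = F_att + ΣF_rep = (9.5000,-8.8333)
p' = p + 1/5·F = (-5.1000,4.2333)

Fx=9.5000 Fy=-8.8333 x'=-5.1000 y'=4.2333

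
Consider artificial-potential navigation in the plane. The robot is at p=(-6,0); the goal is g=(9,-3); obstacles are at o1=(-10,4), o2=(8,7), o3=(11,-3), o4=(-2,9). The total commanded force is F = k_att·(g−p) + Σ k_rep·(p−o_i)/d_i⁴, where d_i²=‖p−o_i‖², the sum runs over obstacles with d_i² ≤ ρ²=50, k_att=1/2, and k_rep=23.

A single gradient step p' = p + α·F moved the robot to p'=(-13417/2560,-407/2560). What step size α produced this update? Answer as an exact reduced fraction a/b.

α = 1/10

F_att = 1/2·(g−p) = 1/2·(15,-3) = (7.5000,-1.5000)
o1: d²=32 ≤ ρ²=50; F_rep = 23·(4,-4)/32² = (0.0898,-0.0898)
o2: d²=245 > ρ²=50 → inactive
o3: d²=298 > ρ²=50 → inactive
o4: d²=97 > ρ²=50 → inactive
F = F_att + ΣF_rep = (7.5898,-1.5898)
Δp = p'−p = (0.7590,-0.1590); α = Δx/Fx = (1943/2560) / (1943/256) = 1/10
check: Δy/Fy = (-407/2560) / (-407/256) = 1/10 ✓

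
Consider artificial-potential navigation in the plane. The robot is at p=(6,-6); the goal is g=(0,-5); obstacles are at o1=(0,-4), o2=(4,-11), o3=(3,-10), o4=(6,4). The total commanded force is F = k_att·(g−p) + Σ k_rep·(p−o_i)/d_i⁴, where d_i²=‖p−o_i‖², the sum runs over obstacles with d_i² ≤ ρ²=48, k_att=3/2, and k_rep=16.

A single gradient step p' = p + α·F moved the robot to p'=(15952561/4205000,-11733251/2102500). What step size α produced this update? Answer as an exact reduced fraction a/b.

F_att = 3/2·(g−p) = 3/2·(-6,1) = (-9.0000,1.5000)
o1: d²=40 ≤ ρ²=48; F_rep = 16·(6,-2)/40² = (0.0600,-0.0200)
o2: d²=29 ≤ ρ²=48; F_rep = 16·(2,5)/29² = (0.0380,0.0951)
o3: d²=25 ≤ ρ²=48; F_rep = 16·(3,4)/25² = (0.0768,0.1024)
o4: d²=100 > ρ²=48 → inactive
F = F_att + ΣF_rep = (-8.8252,1.6775)
Δp = p'−p = (-2.2063,0.4194); α = Δx/Fx = (-9277439/4205000) / (-9277439/1051250) = 1/4
check: Δy/Fy = (881749/2102500) / (881749/525625) = 1/4 ✓

α = 1/4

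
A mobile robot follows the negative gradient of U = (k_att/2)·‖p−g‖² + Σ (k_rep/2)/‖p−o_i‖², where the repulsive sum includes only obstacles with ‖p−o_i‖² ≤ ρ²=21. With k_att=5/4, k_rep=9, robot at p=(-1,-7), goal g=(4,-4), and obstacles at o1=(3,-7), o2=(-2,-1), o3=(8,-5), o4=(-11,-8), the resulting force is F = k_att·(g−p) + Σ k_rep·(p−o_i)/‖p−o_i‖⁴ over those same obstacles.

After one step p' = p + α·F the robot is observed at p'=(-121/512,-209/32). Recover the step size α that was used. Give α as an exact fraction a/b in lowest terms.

α = 1/8

F_att = 5/4·(g−p) = 5/4·(5,3) = (6.2500,3.7500)
o1: d²=16 ≤ ρ²=21; F_rep = 9·(-4,0)/16² = (-0.1406,0.0000)
o2: d²=37 > ρ²=21 → inactive
o3: d²=85 > ρ²=21 → inactive
o4: d²=101 > ρ²=21 → inactive
F = F_att + ΣF_rep = (6.1094,3.7500)
Δp = p'−p = (0.7637,0.4688); α = Δx/Fx = (391/512) / (391/64) = 1/8
check: Δy/Fy = (15/32) / (15/4) = 1/8 ✓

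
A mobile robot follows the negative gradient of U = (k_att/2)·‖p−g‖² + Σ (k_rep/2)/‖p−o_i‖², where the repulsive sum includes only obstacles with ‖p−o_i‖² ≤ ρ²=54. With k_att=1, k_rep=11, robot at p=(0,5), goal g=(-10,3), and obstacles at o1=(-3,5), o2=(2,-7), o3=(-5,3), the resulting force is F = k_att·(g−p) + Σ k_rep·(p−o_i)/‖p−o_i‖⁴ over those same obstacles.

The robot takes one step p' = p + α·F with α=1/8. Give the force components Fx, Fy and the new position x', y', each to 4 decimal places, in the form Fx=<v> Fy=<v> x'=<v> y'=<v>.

F_att = 1·(g−p) = 1·(-10,-2) = (-10.0000,-2.0000)
o1: d²=9 ≤ ρ²=54; F_rep = 11·(3,0)/9² = (0.4074,0.0000)
o2: d²=148 > ρ²=54 → inactive
o3: d²=29 ≤ ρ²=54; F_rep = 11·(5,2)/29² = (0.0654,0.0262)
F = F_att + ΣF_rep = (-9.5272,-1.9738)
p' = p + 1/8·F = (-1.1909,4.7533)

Fx=-9.5272 Fy=-1.9738 x'=-1.1909 y'=4.7533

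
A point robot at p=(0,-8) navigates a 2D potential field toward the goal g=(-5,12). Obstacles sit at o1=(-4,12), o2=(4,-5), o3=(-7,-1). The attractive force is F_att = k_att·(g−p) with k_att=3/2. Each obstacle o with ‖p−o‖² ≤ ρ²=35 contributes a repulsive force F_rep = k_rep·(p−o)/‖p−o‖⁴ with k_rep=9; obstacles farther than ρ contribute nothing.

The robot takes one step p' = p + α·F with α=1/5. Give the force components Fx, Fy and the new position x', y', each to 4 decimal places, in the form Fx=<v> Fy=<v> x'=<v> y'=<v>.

Fx=-7.5576 Fy=29.9568 x'=-1.5115 y'=-2.0086

F_att = 3/2·(g−p) = 3/2·(-5,20) = (-7.5000,30.0000)
o1: d²=416 > ρ²=35 → inactive
o2: d²=25 ≤ ρ²=35; F_rep = 9·(-4,-3)/25² = (-0.0576,-0.0432)
o3: d²=98 > ρ²=35 → inactive
F = F_att + ΣF_rep = (-7.5576,29.9568)
p' = p + 1/5·F = (-1.5115,-2.0086)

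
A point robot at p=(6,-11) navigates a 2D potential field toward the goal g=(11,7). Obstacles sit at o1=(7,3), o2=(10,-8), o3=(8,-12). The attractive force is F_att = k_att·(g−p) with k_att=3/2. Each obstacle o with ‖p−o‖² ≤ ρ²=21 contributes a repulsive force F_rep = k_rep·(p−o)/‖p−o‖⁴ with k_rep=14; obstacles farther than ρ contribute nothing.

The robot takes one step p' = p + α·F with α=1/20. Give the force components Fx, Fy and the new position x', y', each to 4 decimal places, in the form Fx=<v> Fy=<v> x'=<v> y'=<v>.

F_att = 3/2·(g−p) = 3/2·(5,18) = (7.5000,27.0000)
o1: d²=197 > ρ²=21 → inactive
o2: d²=25 > ρ²=21 → inactive
o3: d²=5 ≤ ρ²=21; F_rep = 14·(-2,1)/5² = (-1.1200,0.5600)
F = F_att + ΣF_rep = (6.3800,27.5600)
p' = p + 1/20·F = (6.3190,-9.6220)

Fx=6.3800 Fy=27.5600 x'=6.3190 y'=-9.6220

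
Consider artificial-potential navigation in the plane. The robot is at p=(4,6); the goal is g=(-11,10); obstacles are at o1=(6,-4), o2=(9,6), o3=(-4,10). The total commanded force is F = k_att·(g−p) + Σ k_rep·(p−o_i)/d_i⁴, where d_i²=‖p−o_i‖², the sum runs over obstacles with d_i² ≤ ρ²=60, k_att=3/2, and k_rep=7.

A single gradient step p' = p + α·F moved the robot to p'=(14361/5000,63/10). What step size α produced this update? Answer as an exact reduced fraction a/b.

α = 1/20

F_att = 3/2·(g−p) = 3/2·(-15,4) = (-22.5000,6.0000)
o1: d²=104 > ρ²=60 → inactive
o2: d²=25 ≤ ρ²=60; F_rep = 7·(-5,0)/25² = (-0.0560,0.0000)
o3: d²=80 > ρ²=60 → inactive
F = F_att + ΣF_rep = (-22.5560,6.0000)
Δp = p'−p = (-1.1278,0.3000); α = Δx/Fx = (-5639/5000) / (-5639/250) = 1/20
check: Δy/Fy = (3/10) / (6) = 1/20 ✓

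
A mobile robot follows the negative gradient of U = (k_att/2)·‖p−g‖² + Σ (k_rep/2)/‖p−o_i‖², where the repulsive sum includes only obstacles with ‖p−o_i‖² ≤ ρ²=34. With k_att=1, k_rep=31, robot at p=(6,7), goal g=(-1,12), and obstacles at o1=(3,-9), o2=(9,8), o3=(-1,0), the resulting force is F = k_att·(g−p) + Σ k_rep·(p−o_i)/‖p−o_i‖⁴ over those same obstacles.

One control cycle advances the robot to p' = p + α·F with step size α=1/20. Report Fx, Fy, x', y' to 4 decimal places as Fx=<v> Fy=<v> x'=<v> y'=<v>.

Fx=-7.9300 Fy=4.6900 x'=5.6035 y'=7.2345

F_att = 1·(g−p) = 1·(-7,5) = (-7.0000,5.0000)
o1: d²=265 > ρ²=34 → inactive
o2: d²=10 ≤ ρ²=34; F_rep = 31·(-3,-1)/10² = (-0.9300,-0.3100)
o3: d²=98 > ρ²=34 → inactive
F = F_att + ΣF_rep = (-7.9300,4.6900)
p' = p + 1/20·F = (5.6035,7.2345)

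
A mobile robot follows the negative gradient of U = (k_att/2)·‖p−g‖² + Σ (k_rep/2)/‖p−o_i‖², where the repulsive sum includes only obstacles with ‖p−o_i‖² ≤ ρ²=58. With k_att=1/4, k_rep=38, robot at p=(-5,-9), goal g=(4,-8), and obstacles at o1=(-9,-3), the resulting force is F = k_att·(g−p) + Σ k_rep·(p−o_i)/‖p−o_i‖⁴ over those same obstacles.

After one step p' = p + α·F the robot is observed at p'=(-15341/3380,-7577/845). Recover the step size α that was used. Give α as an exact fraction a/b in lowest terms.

F_att = 1/4·(g−p) = 1/4·(9,1) = (2.2500,0.2500)
o1: d²=52 ≤ ρ²=58; F_rep = 38·(4,-6)/52² = (0.0562,-0.0843)
F = F_att + ΣF_rep = (2.3062,0.1657)
Δp = p'−p = (0.4612,0.0331); α = Δx/Fx = (1559/3380) / (1559/676) = 1/5
check: Δy/Fy = (28/845) / (28/169) = 1/5 ✓

α = 1/5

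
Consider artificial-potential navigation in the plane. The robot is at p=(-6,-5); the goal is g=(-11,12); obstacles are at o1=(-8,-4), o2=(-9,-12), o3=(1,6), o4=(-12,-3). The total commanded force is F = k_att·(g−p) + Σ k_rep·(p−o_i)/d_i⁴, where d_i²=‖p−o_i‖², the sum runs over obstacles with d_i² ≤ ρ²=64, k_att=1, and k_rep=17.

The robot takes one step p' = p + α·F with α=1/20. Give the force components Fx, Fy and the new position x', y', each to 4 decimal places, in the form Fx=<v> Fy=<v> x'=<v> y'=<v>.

F_att = 1·(g−p) = 1·(-5,17) = (-5.0000,17.0000)
o1: d²=5 ≤ ρ²=64; F_rep = 17·(2,-1)/5² = (1.3600,-0.6800)
o2: d²=58 ≤ ρ²=64; F_rep = 17·(3,7)/58² = (0.0152,0.0354)
o3: d²=170 > ρ²=64 → inactive
o4: d²=40 ≤ ρ²=64; F_rep = 17·(6,-2)/40² = (0.0638,-0.0213)
F = F_att + ΣF_rep = (-3.5611,16.3341)
p' = p + 1/20·F = (-6.1781,-4.1833)

Fx=-3.5611 Fy=16.3341 x'=-6.1781 y'=-4.1833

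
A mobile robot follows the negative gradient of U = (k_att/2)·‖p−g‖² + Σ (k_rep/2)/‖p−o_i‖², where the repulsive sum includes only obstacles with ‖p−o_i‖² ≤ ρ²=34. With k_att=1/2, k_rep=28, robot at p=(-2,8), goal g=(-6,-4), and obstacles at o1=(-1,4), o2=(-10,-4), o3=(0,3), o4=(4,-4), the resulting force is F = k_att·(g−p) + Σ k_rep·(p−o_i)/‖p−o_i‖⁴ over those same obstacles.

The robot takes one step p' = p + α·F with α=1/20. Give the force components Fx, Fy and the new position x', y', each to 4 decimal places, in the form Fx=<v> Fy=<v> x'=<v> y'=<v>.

Fx=-2.1635 Fy=-5.4460 x'=-2.1082 y'=7.7277

F_att = 1/2·(g−p) = 1/2·(-4,-12) = (-2.0000,-6.0000)
o1: d²=17 ≤ ρ²=34; F_rep = 28·(-1,4)/17² = (-0.0969,0.3875)
o2: d²=208 > ρ²=34 → inactive
o3: d²=29 ≤ ρ²=34; F_rep = 28·(-2,5)/29² = (-0.0666,0.1665)
o4: d²=180 > ρ²=34 → inactive
F = F_att + ΣF_rep = (-2.1635,-5.4460)
p' = p + 1/20·F = (-2.1082,7.7277)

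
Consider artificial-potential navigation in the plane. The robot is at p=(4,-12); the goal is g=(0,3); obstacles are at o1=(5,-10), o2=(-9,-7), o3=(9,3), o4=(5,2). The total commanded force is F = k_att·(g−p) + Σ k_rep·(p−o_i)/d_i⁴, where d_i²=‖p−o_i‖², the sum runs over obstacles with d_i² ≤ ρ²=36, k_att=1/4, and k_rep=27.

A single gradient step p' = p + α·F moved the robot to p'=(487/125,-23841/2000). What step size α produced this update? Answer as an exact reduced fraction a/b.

F_att = 1/4·(g−p) = 1/4·(-4,15) = (-1.0000,3.7500)
o1: d²=5 ≤ ρ²=36; F_rep = 27·(-1,-2)/5² = (-1.0800,-2.1600)
o2: d²=194 > ρ²=36 → inactive
o3: d²=250 > ρ²=36 → inactive
o4: d²=197 > ρ²=36 → inactive
F = F_att + ΣF_rep = (-2.0800,1.5900)
Δp = p'−p = (-0.1040,0.0795); α = Δx/Fx = (-13/125) / (-52/25) = 1/20
check: Δy/Fy = (159/2000) / (159/100) = 1/20 ✓

α = 1/20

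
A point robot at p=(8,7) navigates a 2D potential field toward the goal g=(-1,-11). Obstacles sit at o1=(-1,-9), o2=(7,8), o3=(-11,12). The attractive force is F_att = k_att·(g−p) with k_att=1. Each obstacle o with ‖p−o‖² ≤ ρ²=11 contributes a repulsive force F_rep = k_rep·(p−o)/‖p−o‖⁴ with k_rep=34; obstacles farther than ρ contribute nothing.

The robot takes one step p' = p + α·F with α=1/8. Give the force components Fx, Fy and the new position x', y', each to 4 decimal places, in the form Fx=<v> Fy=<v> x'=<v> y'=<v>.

F_att = 1·(g−p) = 1·(-9,-18) = (-9.0000,-18.0000)
o1: d²=337 > ρ²=11 → inactive
o2: d²=2 ≤ ρ²=11; F_rep = 34·(1,-1)/2² = (8.5000,-8.5000)
o3: d²=386 > ρ²=11 → inactive
F = F_att + ΣF_rep = (-0.5000,-26.5000)
p' = p + 1/8·F = (7.9375,3.6875)

Fx=-0.5000 Fy=-26.5000 x'=7.9375 y'=3.6875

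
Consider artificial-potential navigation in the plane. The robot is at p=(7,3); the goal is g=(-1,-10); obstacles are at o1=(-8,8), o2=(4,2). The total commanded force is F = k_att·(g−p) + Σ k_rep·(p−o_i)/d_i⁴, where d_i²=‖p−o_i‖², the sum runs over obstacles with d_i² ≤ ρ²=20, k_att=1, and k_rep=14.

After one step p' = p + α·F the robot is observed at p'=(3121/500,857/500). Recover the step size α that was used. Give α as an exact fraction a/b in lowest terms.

F_att = 1·(g−p) = 1·(-8,-13) = (-8.0000,-13.0000)
o1: d²=250 > ρ²=20 → inactive
o2: d²=10 ≤ ρ²=20; F_rep = 14·(3,1)/10² = (0.4200,0.1400)
F = F_att + ΣF_rep = (-7.5800,-12.8600)
Δp = p'−p = (-0.7580,-1.2860); α = Δx/Fx = (-379/500) / (-379/50) = 1/10
check: Δy/Fy = (-643/500) / (-643/50) = 1/10 ✓

α = 1/10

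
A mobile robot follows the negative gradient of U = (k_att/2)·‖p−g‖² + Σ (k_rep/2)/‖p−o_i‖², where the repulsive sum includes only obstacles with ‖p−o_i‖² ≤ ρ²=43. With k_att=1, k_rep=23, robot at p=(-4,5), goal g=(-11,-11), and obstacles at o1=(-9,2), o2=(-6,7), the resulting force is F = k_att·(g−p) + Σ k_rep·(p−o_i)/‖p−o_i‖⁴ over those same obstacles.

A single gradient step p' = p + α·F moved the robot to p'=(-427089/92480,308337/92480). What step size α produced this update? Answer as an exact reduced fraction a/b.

α = 1/10

F_att = 1·(g−p) = 1·(-7,-16) = (-7.0000,-16.0000)
o1: d²=34 ≤ ρ²=43; F_rep = 23·(5,3)/34² = (0.0995,0.0597)
o2: d²=8 ≤ ρ²=43; F_rep = 23·(2,-2)/8² = (0.7188,-0.7188)
F = F_att + ΣF_rep = (-6.1818,-16.6591)
Δp = p'−p = (-0.6182,-1.6659); α = Δx/Fx = (-57169/92480) / (-57169/9248) = 1/10
check: Δy/Fy = (-154063/92480) / (-154063/9248) = 1/10 ✓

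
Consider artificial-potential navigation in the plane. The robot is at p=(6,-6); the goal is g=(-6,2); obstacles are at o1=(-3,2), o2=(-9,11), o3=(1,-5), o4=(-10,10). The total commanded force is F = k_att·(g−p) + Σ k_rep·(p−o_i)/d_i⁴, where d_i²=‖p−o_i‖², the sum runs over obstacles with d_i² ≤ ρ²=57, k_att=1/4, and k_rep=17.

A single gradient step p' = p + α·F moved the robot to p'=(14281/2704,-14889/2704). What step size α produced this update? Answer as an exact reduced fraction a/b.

α = 1/4

F_att = 1/4·(g−p) = 1/4·(-12,8) = (-3.0000,2.0000)
o1: d²=145 > ρ²=57 → inactive
o2: d²=514 > ρ²=57 → inactive
o3: d²=26 ≤ ρ²=57; F_rep = 17·(5,-1)/26² = (0.1257,-0.0251)
o4: d²=512 > ρ²=57 → inactive
F = F_att + ΣF_rep = (-2.8743,1.9749)
Δp = p'−p = (-0.7186,0.4937); α = Δx/Fx = (-1943/2704) / (-1943/676) = 1/4
check: Δy/Fy = (1335/2704) / (1335/676) = 1/4 ✓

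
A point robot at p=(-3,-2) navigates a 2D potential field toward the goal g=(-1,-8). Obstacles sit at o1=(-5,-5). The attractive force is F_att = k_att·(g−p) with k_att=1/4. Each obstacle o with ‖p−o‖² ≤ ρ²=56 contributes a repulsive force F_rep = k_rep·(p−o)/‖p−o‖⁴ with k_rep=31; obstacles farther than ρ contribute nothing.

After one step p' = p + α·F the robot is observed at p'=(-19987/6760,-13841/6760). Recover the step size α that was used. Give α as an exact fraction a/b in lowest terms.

α = 1/20

F_att = 1/4·(g−p) = 1/4·(2,-6) = (0.5000,-1.5000)
o1: d²=13 ≤ ρ²=56; F_rep = 31·(2,3)/13² = (0.3669,0.5503)
F = F_att + ΣF_rep = (0.8669,-0.9497)
Δp = p'−p = (0.0433,-0.0475); α = Δx/Fx = (293/6760) / (293/338) = 1/20
check: Δy/Fy = (-321/6760) / (-321/338) = 1/20 ✓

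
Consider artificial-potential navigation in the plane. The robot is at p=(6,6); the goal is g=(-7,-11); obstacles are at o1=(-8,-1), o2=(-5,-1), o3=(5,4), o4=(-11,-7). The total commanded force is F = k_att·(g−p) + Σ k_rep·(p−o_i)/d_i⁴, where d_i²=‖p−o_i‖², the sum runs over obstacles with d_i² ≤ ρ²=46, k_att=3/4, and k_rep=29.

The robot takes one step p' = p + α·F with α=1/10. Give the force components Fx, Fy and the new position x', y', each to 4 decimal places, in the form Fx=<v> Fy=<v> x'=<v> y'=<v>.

F_att = 3/4·(g−p) = 3/4·(-13,-17) = (-9.7500,-12.7500)
o1: d²=245 > ρ²=46 → inactive
o2: d²=170 > ρ²=46 → inactive
o3: d²=5 ≤ ρ²=46; F_rep = 29·(1,2)/5² = (1.1600,2.3200)
o4: d²=458 > ρ²=46 → inactive
F = F_att + ΣF_rep = (-8.5900,-10.4300)
p' = p + 1/10·F = (5.1410,4.9570)

Fx=-8.5900 Fy=-10.4300 x'=5.1410 y'=4.9570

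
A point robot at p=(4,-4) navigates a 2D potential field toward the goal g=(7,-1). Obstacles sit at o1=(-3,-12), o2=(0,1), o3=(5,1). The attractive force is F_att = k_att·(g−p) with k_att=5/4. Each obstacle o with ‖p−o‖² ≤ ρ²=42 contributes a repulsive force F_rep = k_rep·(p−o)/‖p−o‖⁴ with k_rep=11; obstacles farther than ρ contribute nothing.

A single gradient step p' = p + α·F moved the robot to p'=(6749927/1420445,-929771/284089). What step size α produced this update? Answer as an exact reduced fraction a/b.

α = 1/5

F_att = 5/4·(g−p) = 5/4·(3,3) = (3.7500,3.7500)
o1: d²=113 > ρ²=42 → inactive
o2: d²=41 ≤ ρ²=42; F_rep = 11·(4,-5)/41² = (0.0262,-0.0327)
o3: d²=26 ≤ ρ²=42; F_rep = 11·(-1,-5)/26² = (-0.0163,-0.0814)
F = F_att + ΣF_rep = (3.7599,3.6359)
Δp = p'−p = (0.7520,0.7272); α = Δx/Fx = (1068147/1420445) / (1068147/284089) = 1/5
check: Δy/Fy = (206585/284089) / (1032925/284089) = 1/5 ✓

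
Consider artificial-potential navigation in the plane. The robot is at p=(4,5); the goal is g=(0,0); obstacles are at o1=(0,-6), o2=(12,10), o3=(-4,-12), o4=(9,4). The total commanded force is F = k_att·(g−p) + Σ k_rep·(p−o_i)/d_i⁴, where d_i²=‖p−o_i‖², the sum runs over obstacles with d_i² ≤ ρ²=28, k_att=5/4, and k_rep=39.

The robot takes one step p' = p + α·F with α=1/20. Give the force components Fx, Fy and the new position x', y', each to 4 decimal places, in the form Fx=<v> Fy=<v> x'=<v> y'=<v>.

Fx=-5.2885 Fy=-6.1923 x'=3.7356 y'=4.6904

F_att = 5/4·(g−p) = 5/4·(-4,-5) = (-5.0000,-6.2500)
o1: d²=137 > ρ²=28 → inactive
o2: d²=89 > ρ²=28 → inactive
o3: d²=353 > ρ²=28 → inactive
o4: d²=26 ≤ ρ²=28; F_rep = 39·(-5,1)/26² = (-0.2885,0.0577)
F = F_att + ΣF_rep = (-5.2885,-6.1923)
p' = p + 1/20·F = (3.7356,4.6904)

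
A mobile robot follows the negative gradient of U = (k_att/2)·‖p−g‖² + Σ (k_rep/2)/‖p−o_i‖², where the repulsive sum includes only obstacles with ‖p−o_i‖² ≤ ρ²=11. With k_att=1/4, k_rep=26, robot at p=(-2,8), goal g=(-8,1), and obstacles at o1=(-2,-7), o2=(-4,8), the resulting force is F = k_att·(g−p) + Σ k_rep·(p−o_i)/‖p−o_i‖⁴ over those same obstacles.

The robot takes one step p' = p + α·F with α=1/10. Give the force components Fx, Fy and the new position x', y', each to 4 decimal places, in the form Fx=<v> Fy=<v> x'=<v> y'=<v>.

Fx=1.7500 Fy=-1.7500 x'=-1.8250 y'=7.8250

F_att = 1/4·(g−p) = 1/4·(-6,-7) = (-1.5000,-1.7500)
o1: d²=225 > ρ²=11 → inactive
o2: d²=4 ≤ ρ²=11; F_rep = 26·(2,0)/4² = (3.2500,0.0000)
F = F_att + ΣF_rep = (1.7500,-1.7500)
p' = p + 1/10·F = (-1.8250,7.8250)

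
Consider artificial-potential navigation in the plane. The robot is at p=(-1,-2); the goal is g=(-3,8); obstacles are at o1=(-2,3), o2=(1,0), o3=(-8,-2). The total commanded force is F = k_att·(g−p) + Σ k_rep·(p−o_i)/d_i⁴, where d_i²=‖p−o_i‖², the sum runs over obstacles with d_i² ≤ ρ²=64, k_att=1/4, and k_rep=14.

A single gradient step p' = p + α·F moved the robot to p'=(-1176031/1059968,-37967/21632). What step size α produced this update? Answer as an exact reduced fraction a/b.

α = 1/8

F_att = 1/4·(g−p) = 1/4·(-2,10) = (-0.5000,2.5000)
o1: d²=26 ≤ ρ²=64; F_rep = 14·(1,-5)/26² = (0.0207,-0.1036)
o2: d²=8 ≤ ρ²=64; F_rep = 14·(-2,-2)/8² = (-0.4375,-0.4375)
o3: d²=49 ≤ ρ²=64; F_rep = 14·(7,0)/49² = (0.0408,0.0000)
F = F_att + ΣF_rep = (-0.8760,1.9589)
Δp = p'−p = (-0.1095,0.2449); α = Δx/Fx = (-116063/1059968) / (-116063/132496) = 1/8
check: Δy/Fy = (5297/21632) / (5297/2704) = 1/8 ✓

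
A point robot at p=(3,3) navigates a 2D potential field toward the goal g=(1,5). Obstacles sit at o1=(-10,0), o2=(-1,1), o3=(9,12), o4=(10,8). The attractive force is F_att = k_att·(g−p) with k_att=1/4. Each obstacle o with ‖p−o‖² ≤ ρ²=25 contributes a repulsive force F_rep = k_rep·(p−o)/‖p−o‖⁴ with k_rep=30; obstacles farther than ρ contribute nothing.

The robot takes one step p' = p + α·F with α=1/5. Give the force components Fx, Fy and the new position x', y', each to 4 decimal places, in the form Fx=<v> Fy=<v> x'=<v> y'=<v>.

Fx=-0.2000 Fy=0.6500 x'=2.9600 y'=3.1300

F_att = 1/4·(g−p) = 1/4·(-2,2) = (-0.5000,0.5000)
o1: d²=178 > ρ²=25 → inactive
o2: d²=20 ≤ ρ²=25; F_rep = 30·(4,2)/20² = (0.3000,0.1500)
o3: d²=117 > ρ²=25 → inactive
o4: d²=74 > ρ²=25 → inactive
F = F_att + ΣF_rep = (-0.2000,0.6500)
p' = p + 1/5·F = (2.9600,3.1300)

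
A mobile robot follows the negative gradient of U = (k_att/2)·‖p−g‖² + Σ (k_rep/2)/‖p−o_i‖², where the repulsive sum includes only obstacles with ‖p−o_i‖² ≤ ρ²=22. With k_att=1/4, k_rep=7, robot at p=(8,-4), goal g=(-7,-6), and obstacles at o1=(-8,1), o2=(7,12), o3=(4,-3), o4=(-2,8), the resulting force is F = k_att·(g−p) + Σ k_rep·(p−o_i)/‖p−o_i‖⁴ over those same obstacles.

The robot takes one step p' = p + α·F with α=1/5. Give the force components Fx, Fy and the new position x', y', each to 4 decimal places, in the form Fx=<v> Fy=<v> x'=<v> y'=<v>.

Fx=-3.6531 Fy=-0.5242 x'=7.2694 y'=-4.1048

F_att = 1/4·(g−p) = 1/4·(-15,-2) = (-3.7500,-0.5000)
o1: d²=281 > ρ²=22 → inactive
o2: d²=257 > ρ²=22 → inactive
o3: d²=17 ≤ ρ²=22; F_rep = 7·(4,-1)/17² = (0.0969,-0.0242)
o4: d²=244 > ρ²=22 → inactive
F = F_att + ΣF_rep = (-3.6531,-0.5242)
p' = p + 1/5·F = (7.2694,-4.1048)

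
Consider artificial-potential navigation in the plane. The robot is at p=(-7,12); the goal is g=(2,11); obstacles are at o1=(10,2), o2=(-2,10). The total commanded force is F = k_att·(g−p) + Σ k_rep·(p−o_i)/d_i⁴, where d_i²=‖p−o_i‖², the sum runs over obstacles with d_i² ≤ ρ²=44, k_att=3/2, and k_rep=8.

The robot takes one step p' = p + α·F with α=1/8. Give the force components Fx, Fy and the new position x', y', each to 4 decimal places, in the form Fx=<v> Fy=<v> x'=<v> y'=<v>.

F_att = 3/2·(g−p) = 3/2·(9,-1) = (13.5000,-1.5000)
o1: d²=389 > ρ²=44 → inactive
o2: d²=29 ≤ ρ²=44; F_rep = 8·(-5,2)/29² = (-0.0476,0.0190)
F = F_att + ΣF_rep = (13.4524,-1.4810)
p' = p + 1/8·F = (-5.3184,11.8149)

Fx=13.4524 Fy=-1.4810 x'=-5.3184 y'=11.8149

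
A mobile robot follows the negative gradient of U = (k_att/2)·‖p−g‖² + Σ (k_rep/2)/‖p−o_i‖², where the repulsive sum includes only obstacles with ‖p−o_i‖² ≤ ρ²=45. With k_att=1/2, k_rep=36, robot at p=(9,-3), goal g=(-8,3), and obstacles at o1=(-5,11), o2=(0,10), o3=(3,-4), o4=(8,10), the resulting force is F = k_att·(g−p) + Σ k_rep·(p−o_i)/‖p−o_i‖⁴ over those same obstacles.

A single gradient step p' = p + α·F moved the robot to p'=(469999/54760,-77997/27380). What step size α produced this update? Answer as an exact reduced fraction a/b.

α = 1/20

F_att = 1/2·(g−p) = 1/2·(-17,6) = (-8.5000,3.0000)
o1: d²=392 > ρ²=45 → inactive
o2: d²=250 > ρ²=45 → inactive
o3: d²=37 ≤ ρ²=45; F_rep = 36·(6,1)/37² = (0.1578,0.0263)
o4: d²=170 > ρ²=45 → inactive
F = F_att + ΣF_rep = (-8.3422,3.0263)
Δp = p'−p = (-0.4171,0.1513); α = Δx/Fx = (-22841/54760) / (-22841/2738) = 1/20
check: Δy/Fy = (4143/27380) / (4143/1369) = 1/20 ✓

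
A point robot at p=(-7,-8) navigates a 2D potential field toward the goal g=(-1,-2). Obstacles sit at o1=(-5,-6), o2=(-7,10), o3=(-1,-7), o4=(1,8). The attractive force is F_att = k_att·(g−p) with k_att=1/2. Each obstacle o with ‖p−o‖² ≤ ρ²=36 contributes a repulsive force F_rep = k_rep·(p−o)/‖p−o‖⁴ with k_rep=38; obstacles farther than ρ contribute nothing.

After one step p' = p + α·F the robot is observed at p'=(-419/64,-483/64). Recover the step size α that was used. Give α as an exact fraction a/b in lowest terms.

α = 1/4

F_att = 1/2·(g−p) = 1/2·(6,6) = (3.0000,3.0000)
o1: d²=8 ≤ ρ²=36; F_rep = 38·(-2,-2)/8² = (-1.1875,-1.1875)
o2: d²=324 > ρ²=36 → inactive
o3: d²=37 > ρ²=36 → inactive
o4: d²=320 > ρ²=36 → inactive
F = F_att + ΣF_rep = (1.8125,1.8125)
Δp = p'−p = (0.4531,0.4531); α = Δx/Fx = (29/64) / (29/16) = 1/4
check: Δy/Fy = (29/64) / (29/16) = 1/4 ✓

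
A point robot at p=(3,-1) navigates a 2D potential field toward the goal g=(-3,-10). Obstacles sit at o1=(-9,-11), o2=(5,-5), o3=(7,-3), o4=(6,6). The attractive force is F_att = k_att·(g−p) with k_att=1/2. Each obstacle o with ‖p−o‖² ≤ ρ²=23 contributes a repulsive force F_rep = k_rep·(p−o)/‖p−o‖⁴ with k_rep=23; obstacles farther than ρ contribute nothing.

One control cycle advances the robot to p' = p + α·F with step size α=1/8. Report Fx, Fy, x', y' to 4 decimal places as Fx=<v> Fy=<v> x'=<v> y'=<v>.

F_att = 1/2·(g−p) = 1/2·(-6,-9) = (-3.0000,-4.5000)
o1: d²=244 > ρ²=23 → inactive
o2: d²=20 ≤ ρ²=23; F_rep = 23·(-2,4)/20² = (-0.1150,0.2300)
o3: d²=20 ≤ ρ²=23; F_rep = 23·(-4,2)/20² = (-0.2300,0.1150)
o4: d²=58 > ρ²=23 → inactive
F = F_att + ΣF_rep = (-3.3450,-4.1550)
p' = p + 1/8·F = (2.5819,-1.5194)

Fx=-3.3450 Fy=-4.1550 x'=2.5819 y'=-1.5194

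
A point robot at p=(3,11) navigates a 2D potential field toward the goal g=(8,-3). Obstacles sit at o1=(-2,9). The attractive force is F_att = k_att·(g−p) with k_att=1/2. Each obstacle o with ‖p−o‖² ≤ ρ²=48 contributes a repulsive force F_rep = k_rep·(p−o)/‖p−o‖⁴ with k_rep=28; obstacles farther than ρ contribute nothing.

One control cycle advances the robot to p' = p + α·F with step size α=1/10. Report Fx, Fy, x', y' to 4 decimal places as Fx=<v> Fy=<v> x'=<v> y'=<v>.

Fx=2.6665 Fy=-6.9334 x'=3.2666 y'=10.3067

F_att = 1/2·(g−p) = 1/2·(5,-14) = (2.5000,-7.0000)
o1: d²=29 ≤ ρ²=48; F_rep = 28·(5,2)/29² = (0.1665,0.0666)
F = F_att + ΣF_rep = (2.6665,-6.9334)
p' = p + 1/10·F = (3.2666,10.3067)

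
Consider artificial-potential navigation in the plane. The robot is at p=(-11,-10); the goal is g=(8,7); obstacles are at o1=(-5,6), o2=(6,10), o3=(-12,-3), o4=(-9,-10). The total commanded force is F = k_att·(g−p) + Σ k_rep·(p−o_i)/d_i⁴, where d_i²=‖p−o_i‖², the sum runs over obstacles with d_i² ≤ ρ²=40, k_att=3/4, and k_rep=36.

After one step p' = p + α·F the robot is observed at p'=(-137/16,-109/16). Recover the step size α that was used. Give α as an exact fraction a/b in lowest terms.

α = 1/4

F_att = 3/4·(g−p) = 3/4·(19,17) = (14.2500,12.7500)
o1: d²=292 > ρ²=40 → inactive
o2: d²=689 > ρ²=40 → inactive
o3: d²=50 > ρ²=40 → inactive
o4: d²=4 ≤ ρ²=40; F_rep = 36·(-2,0)/4² = (-4.5000,0.0000)
F = F_att + ΣF_rep = (9.7500,12.7500)
Δp = p'−p = (2.4375,3.1875); α = Δx/Fx = (39/16) / (39/4) = 1/4
check: Δy/Fy = (51/16) / (51/4) = 1/4 ✓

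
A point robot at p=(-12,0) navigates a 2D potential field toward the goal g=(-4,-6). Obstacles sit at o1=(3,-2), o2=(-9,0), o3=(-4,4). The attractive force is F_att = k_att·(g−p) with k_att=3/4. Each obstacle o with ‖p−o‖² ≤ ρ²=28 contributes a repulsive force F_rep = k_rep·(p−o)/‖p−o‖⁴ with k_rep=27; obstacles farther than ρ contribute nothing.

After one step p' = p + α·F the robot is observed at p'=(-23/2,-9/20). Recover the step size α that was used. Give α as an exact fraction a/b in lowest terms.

α = 1/10

F_att = 3/4·(g−p) = 3/4·(8,-6) = (6.0000,-4.5000)
o1: d²=229 > ρ²=28 → inactive
o2: d²=9 ≤ ρ²=28; F_rep = 27·(-3,0)/9² = (-1.0000,0.0000)
o3: d²=80 > ρ²=28 → inactive
F = F_att + ΣF_rep = (5.0000,-4.5000)
Δp = p'−p = (0.5000,-0.4500); α = Δx/Fx = (1/2) / (5) = 1/10
check: Δy/Fy = (-9/20) / (-9/2) = 1/10 ✓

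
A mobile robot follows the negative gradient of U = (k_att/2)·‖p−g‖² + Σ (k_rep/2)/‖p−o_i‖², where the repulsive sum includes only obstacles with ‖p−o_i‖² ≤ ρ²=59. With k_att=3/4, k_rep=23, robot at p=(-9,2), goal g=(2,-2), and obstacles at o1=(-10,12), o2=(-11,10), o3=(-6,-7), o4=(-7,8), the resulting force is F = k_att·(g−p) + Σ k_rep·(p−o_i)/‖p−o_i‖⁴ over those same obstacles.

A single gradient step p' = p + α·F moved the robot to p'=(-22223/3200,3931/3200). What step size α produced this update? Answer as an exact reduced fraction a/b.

F_att = 3/4·(g−p) = 3/4·(11,-4) = (8.2500,-3.0000)
o1: d²=101 > ρ²=59 → inactive
o2: d²=68 > ρ²=59 → inactive
o3: d²=90 > ρ²=59 → inactive
o4: d²=40 ≤ ρ²=59; F_rep = 23·(-2,-6)/40² = (-0.0288,-0.0862)
F = F_att + ΣF_rep = (8.2212,-3.0863)
Δp = p'−p = (2.0553,-0.7716); α = Δx/Fx = (6577/3200) / (6577/800) = 1/4
check: Δy/Fy = (-2469/3200) / (-2469/800) = 1/4 ✓

α = 1/4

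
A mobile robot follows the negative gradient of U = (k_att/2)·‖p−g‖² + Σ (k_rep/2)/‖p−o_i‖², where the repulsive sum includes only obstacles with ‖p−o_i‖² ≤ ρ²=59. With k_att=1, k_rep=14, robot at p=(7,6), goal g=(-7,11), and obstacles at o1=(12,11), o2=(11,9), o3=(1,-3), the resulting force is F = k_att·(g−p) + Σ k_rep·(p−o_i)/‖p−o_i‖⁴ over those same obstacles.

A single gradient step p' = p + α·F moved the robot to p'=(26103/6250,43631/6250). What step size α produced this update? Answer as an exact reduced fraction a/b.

F_att = 1·(g−p) = 1·(-14,5) = (-14.0000,5.0000)
o1: d²=50 ≤ ρ²=59; F_rep = 14·(-5,-5)/50² = (-0.0280,-0.0280)
o2: d²=25 ≤ ρ²=59; F_rep = 14·(-4,-3)/25² = (-0.0896,-0.0672)
o3: d²=117 > ρ²=59 → inactive
F = F_att + ΣF_rep = (-14.1176,4.9048)
Δp = p'−p = (-2.8235,0.9810); α = Δx/Fx = (-17647/6250) / (-17647/1250) = 1/5
check: Δy/Fy = (6131/6250) / (6131/1250) = 1/5 ✓

α = 1/5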